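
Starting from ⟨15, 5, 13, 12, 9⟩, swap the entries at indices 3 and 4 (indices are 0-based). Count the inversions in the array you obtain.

Positions 3 and 4 hold 12 and 9; after swapping, the array is [15, 5, 13, 9, 12].
Count, for each position, how many later elements it exceeds:
15: 4
5: 0
13: 2
9: 0
12: 0
Sum: 4 + 0 + 2 + 0 + 0 = 6

6 inversions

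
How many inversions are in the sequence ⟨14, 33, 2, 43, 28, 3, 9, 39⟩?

Element-by-element contributions:
14: 3
33: 4
2: 0
43: 4
28: 2
3: 0
9: 0
39: 0
Sum: 3 + 4 + 0 + 4 + 2 + 0 + 0 + 0 = 13

13 inversions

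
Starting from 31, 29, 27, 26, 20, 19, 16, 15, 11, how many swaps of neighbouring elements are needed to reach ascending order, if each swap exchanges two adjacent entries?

The minimum number of adjacent swaps to sort an array equals its inversion count, since every such swap removes exactly one inversion.
Count inversions — for each element, later elements that are smaller:
31: 29, 27, 26, 20, 19, 16, 15, 11 → 8
29: 27, 26, 20, 19, 16, 15, 11 → 7
27: 26, 20, 19, 16, 15, 11 → 6
26: 20, 19, 16, 15, 11 → 5
20: 19, 16, 15, 11 → 4
19: 16, 15, 11 → 3
16: 15, 11 → 2
15: 11 → 1
11: none → 0
Total inversions: 8 + 7 + 6 + 5 + 4 + 3 + 2 + 1 + 0 = 36

36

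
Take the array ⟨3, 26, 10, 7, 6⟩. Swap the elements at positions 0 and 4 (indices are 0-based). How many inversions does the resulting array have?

Positions 0 and 4 hold 3 and 6; after swapping, the array is [6, 26, 10, 7, 3].
Element-by-element contributions:
6 → 3 → 1
26 → 10, 7, 3 → 3
10 → 7, 3 → 2
7 → 3 → 1
3 → none → 0
Sum: 1 + 3 + 2 + 1 + 0 = 7

7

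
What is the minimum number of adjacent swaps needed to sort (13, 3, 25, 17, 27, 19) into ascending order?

4 swaps

Minimum adjacent swaps = number of inversions (each swap of adjacent out-of-order elements removes one inversion and no swap can remove more).
Count inversions — for each element, later elements that are smaller:
13: 3 → 1
3: none → 0
25: 17, 19 → 2
17: none → 0
27: 19 → 1
19: none → 0
Total inversions: 1 + 0 + 2 + 0 + 1 + 0 = 4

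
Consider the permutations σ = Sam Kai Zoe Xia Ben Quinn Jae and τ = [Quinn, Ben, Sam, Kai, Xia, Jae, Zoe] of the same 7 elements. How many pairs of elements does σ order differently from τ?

11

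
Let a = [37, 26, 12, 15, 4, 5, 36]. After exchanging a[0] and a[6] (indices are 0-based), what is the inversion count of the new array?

Positions 0 and 6 hold 37 and 36; after swapping, the array is [36, 26, 12, 15, 4, 5, 37].
For each element, count later entries that are smaller:
36 → 26, 12, 15, 4, 5 → 5
26 → 12, 15, 4, 5 → 4
12 → 4, 5 → 2
15 → 4, 5 → 2
4 → none → 0
5 → none → 0
37 → none → 0
Sum: 5 + 4 + 2 + 2 + 0 + 0 + 0 = 13

13 inversions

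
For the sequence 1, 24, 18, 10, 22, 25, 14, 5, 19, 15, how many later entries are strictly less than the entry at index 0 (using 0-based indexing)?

The element at index 0 is 1.
Elements after it: 24, 18, 10, 22, 25, 14, 5, 19, 15
None of them are smaller than 1.

0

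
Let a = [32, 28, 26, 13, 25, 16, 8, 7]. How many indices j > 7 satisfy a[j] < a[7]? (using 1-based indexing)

The element at index 7 is 8.
Elements after it: 7
Those smaller than 8: 7

1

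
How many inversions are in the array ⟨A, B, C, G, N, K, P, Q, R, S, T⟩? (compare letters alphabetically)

There is 1 out-of-order pair.

Count, for each position, how many later elements it exceeds:
A → none → 0
B → none → 0
C → none → 0
G → none → 0
N → K → 1
K → none → 0
P → none → 0
Q → none → 0
R → none → 0
S → none → 0
T → none → 0
Sum: 0 + 0 + 0 + 0 + 1 + 0 + 0 + 0 + 0 + 0 + 0 = 1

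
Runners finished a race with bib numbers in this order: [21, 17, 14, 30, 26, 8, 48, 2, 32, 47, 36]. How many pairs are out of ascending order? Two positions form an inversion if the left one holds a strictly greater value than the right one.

20 inversions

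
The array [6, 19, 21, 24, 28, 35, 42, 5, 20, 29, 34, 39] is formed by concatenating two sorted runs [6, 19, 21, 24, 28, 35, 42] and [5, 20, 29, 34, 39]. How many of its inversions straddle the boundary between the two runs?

17

Count, for every r in R, how many entries of L exceed r:
r = 5: 6, 19, 21, 24, 28, 35, 42 → 7
r = 20: 21, 24, 28, 35, 42 → 5
r = 29: 35, 42 → 2
r = 34: 35, 42 → 2
r = 39: 42 → 1
Cross-inversions: 7 + 5 + 2 + 2 + 1 = 17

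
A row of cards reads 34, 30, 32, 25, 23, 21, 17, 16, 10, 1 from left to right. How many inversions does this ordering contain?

44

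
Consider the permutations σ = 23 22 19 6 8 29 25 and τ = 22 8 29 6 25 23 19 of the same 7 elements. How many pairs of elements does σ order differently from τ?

11 discordant pairs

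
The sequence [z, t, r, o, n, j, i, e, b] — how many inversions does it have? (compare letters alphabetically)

Element-by-element contributions:
z → t, r, o, n, j, i, e, b → 8
t → r, o, n, j, i, e, b → 7
r → o, n, j, i, e, b → 6
o → n, j, i, e, b → 5
n → j, i, e, b → 4
j → i, e, b → 3
i → e, b → 2
e → b → 1
b → none → 0
Sum: 8 + 7 + 6 + 5 + 4 + 3 + 2 + 1 + 0 = 36

36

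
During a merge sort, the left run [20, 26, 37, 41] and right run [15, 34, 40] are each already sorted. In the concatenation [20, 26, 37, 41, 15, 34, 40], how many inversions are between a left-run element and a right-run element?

Count, for every r in R, how many entries of L exceed r:
r = 15: 20, 26, 37, 41 → 4
r = 34: 37, 41 → 2
r = 40: 41 → 1
Cross-inversions: 4 + 2 + 1 = 7

There are 7 split inversions.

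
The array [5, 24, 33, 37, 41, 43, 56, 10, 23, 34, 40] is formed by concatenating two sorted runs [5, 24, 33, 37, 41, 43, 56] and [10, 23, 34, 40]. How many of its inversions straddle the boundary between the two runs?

19

For each element r of the right run, count left-run elements greater than r:
r = 10: 24, 33, 37, 41, 43, 56 → 6
r = 23: 24, 33, 37, 41, 43, 56 → 6
r = 34: 37, 41, 43, 56 → 4
r = 40: 41, 43, 56 → 3
Cross-inversions: 6 + 6 + 4 + 3 = 19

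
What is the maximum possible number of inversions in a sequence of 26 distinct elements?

A reversed (strictly descending) arrangement makes every pair an inversion, giving C(26, 2) inversions.
C(26, 2) = 26·25/2 = 325

325 inversions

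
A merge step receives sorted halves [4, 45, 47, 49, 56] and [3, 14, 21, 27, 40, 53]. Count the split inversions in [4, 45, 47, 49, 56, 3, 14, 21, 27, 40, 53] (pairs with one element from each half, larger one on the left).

22 cross-inversions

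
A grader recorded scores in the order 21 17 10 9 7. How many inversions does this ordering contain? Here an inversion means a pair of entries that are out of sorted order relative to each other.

There are 10 inversions.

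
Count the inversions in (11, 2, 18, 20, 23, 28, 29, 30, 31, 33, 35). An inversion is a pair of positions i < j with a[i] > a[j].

Out-of-order pairs: 1

Sweep left to right; for each value list the smaller values that follow it:
11 → 2 → 1
2 → none → 0
18 → none → 0
20 → none → 0
23 → none → 0
28 → none → 0
29 → none → 0
30 → none → 0
31 → none → 0
33 → none → 0
35 → none → 0
Sum: 1 + 0 + 0 + 0 + 0 + 0 + 0 + 0 + 0 + 0 + 0 = 1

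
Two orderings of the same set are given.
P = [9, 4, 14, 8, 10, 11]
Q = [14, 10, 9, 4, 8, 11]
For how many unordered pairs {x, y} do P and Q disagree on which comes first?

5 disagreeing pairs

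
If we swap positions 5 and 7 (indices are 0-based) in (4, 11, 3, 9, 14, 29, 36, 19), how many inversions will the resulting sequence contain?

There are 4 inversions.

Positions 5 and 7 hold 29 and 19; after swapping, the array is [4, 11, 3, 9, 14, 19, 36, 29].
Count, for each position, how many later elements it exceeds:
4: 1
11: 2
3: 0
9: 0
14: 0
19: 0
36: 1
29: 0
Sum: 1 + 2 + 0 + 0 + 0 + 0 + 1 + 0 = 4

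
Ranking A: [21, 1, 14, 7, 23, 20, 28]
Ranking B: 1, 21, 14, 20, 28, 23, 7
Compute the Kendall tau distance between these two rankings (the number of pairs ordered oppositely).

Assign each item its position (1..7) in the first ordering, then rewrite the second ordering as that position sequence:
positions: 21→1, 1→2, 14→3, 7→4, 23→5, 20→6, 28→7
second ordering as positions: [2, 1, 3, 6, 7, 5, 4]
Discordant pairs = inversions in this position sequence.
2: 1 → 1
1: 0
3: 0
6: 5, 4 → 2
7: 5, 4 → 2
5: 4 → 1
4: 0
Total: 1 + 0 + 0 + 2 + 2 + 1 + 0 = 6

6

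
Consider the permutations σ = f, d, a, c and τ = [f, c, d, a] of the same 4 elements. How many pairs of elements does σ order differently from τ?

Assign each item its position (1..4) in the first ordering, then rewrite the second ordering as that position sequence:
positions: f→1, d→2, a→3, c→4
second ordering as positions: [1, 4, 2, 3]
Discordant pairs = inversions in this position sequence.
1: 0
4: 2, 3 → 2
2: 0
3: 0
Total: 0 + 2 + 0 + 0 = 2

2 discordant pairs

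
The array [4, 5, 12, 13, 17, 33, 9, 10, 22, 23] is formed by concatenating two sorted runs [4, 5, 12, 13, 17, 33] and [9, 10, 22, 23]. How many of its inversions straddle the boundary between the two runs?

10

Count, for every r in R, how many entries of L exceed r:
r = 9: 12, 13, 17, 33 → 4
r = 10: 12, 13, 17, 33 → 4
r = 22: 33 → 1
r = 23: 33 → 1
Cross-inversions: 4 + 4 + 1 + 1 = 10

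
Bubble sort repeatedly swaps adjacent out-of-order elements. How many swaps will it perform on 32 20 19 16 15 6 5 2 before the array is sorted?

28

Minimum adjacent swaps = number of inversions (each swap of adjacent out-of-order elements removes one inversion and no swap can remove more).
Count inversions — for each element, later elements that are smaller:
32: 20, 19, 16, 15, 6, 5, 2 → 7
20: 19, 16, 15, 6, 5, 2 → 6
19: 16, 15, 6, 5, 2 → 5
16: 15, 6, 5, 2 → 4
15: 6, 5, 2 → 3
6: 5, 2 → 2
5: 2 → 1
2: none → 0
Total inversions: 7 + 6 + 5 + 4 + 3 + 2 + 1 + 0 = 28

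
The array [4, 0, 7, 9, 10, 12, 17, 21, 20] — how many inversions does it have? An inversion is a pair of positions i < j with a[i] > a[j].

2

Element-by-element contributions:
4: 1
0: 0
7: 0
9: 0
10: 0
12: 0
17: 0
21: 1
20: 0
Sum: 1 + 0 + 0 + 0 + 0 + 0 + 0 + 1 + 0 = 2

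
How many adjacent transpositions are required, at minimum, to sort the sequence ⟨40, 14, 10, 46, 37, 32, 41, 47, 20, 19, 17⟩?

The minimum number of adjacent swaps to sort an array equals its inversion count, since every such swap removes exactly one inversion.
Count inversions — for each element, later elements that are smaller:
40: 14, 10, 37, 32, 20, 19, 17 → 7
14: 10 → 1
10: none → 0
46: 37, 32, 41, 20, 19, 17 → 6
37: 32, 20, 19, 17 → 4
32: 20, 19, 17 → 3
41: 20, 19, 17 → 3
47: 20, 19, 17 → 3
20: 19, 17 → 2
19: 17 → 1
17: none → 0
Total inversions: 7 + 1 + 0 + 6 + 4 + 3 + 3 + 3 + 2 + 1 + 0 = 30

30 swaps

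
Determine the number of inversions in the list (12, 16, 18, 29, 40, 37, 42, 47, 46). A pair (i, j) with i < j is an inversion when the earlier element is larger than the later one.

Sweep left to right; for each value list the smaller values that follow it:
12 → none → 0
16 → none → 0
18 → none → 0
29 → none → 0
40 → 37 → 1
37 → none → 0
42 → none → 0
47 → 46 → 1
46 → none → 0
Sum: 0 + 0 + 0 + 0 + 1 + 0 + 0 + 1 + 0 = 2

Inversions: 2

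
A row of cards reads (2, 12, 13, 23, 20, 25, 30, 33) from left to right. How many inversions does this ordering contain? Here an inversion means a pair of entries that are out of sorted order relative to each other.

1

For each element, count later entries that are smaller:
2 → none → 0
12 → none → 0
13 → none → 0
23 → 20 → 1
20 → none → 0
25 → none → 0
30 → none → 0
33 → none → 0
Sum: 0 + 0 + 0 + 1 + 0 + 0 + 0 + 0 = 1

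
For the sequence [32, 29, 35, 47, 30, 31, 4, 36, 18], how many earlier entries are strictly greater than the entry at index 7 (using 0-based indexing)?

1

The element at index 7 is 36.
Elements before it: 32, 29, 35, 47, 30, 31, 4
Those larger than 36: 47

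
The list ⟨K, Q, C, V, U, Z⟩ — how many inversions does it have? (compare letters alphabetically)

3

Element-by-element contributions:
K → C → 1
Q → C → 1
C → none → 0
V → U → 1
U → none → 0
Z → none → 0
Sum: 1 + 1 + 0 + 1 + 0 + 0 = 3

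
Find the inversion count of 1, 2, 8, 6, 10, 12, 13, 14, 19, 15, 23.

2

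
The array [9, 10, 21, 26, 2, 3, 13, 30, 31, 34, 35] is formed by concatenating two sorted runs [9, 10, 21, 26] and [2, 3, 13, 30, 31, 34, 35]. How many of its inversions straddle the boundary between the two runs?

For each element r of the right run, count left-run elements greater than r:
r = 2: 9, 10, 21, 26 → 4
r = 3: 9, 10, 21, 26 → 4
r = 13: 21, 26 → 2
r = 30: none → 0
r = 31: none → 0
r = 34: none → 0
r = 35: none → 0
Cross-inversions: 4 + 4 + 2 + 0 + 0 + 0 + 0 = 10

10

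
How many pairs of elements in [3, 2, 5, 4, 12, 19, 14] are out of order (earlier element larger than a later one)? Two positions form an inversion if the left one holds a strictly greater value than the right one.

There are 3 inversions.

For each element, count later entries that are smaller:
3 → 2 → 1
2 → none → 0
5 → 4 → 1
4 → none → 0
12 → none → 0
19 → 14 → 1
14 → none → 0
Sum: 1 + 0 + 1 + 0 + 0 + 1 + 0 = 3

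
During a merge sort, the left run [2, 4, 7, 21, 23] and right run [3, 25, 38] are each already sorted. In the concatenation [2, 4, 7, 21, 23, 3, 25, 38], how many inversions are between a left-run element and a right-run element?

4 cross-inversions

Take each right-half value and tally the left-half values above it:
r = 3: 4, 7, 21, 23 → 4
r = 25: none → 0
r = 38: none → 0
Cross-inversions: 4 + 0 + 0 = 4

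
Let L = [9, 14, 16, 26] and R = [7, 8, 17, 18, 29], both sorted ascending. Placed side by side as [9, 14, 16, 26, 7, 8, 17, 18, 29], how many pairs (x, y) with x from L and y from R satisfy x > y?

10

Count, for every r in R, how many entries of L exceed r:
r = 7: 9, 14, 16, 26 → 4
r = 8: 9, 14, 16, 26 → 4
r = 17: 26 → 1
r = 18: 26 → 1
r = 29: none → 0
Cross-inversions: 4 + 4 + 1 + 1 + 0 = 10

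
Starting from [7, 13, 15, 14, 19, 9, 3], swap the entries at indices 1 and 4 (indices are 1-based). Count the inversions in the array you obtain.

14

Positions 1 and 4 hold 7 and 14; after swapping, the array is [14, 13, 15, 7, 19, 9, 3].
For each element, count later entries that are smaller:
14 → 13, 7, 9, 3 → 4
13 → 7, 9, 3 → 3
15 → 7, 9, 3 → 3
7 → 3 → 1
19 → 9, 3 → 2
9 → 3 → 1
3 → none → 0
Sum: 4 + 3 + 3 + 1 + 2 + 1 + 0 = 14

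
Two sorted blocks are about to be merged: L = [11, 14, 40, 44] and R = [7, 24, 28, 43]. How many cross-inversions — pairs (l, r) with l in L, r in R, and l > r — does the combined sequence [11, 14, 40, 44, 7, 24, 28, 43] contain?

Count, for every r in R, how many entries of L exceed r:
r = 7: 11, 14, 40, 44 → 4
r = 24: 40, 44 → 2
r = 28: 40, 44 → 2
r = 43: 44 → 1
Cross-inversions: 4 + 2 + 2 + 1 = 9

9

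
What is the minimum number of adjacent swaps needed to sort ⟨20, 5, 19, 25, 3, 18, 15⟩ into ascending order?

13

Minimum adjacent swaps = number of inversions (each swap of adjacent out-of-order elements removes one inversion and no swap can remove more).
Count inversions — for each element, later elements that are smaller:
20: 5, 19, 3, 18, 15 → 5
5: 3 → 1
19: 3, 18, 15 → 3
25: 3, 18, 15 → 3
3: none → 0
18: 15 → 1
15: none → 0
Total inversions: 5 + 1 + 3 + 3 + 0 + 1 + 0 = 13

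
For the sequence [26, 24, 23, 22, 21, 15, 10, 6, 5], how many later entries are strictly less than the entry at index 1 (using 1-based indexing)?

8

The element at index 1 is 26.
Elements after it: 24, 23, 22, 21, 15, 10, 6, 5
Those smaller than 26: 24, 23, 22, 21, 15, 10, 6, 5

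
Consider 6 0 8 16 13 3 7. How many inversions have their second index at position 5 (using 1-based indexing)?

The element at index 5 is 13.
Elements before it: 6, 0, 8, 16
Those larger than 13: 16

1 such element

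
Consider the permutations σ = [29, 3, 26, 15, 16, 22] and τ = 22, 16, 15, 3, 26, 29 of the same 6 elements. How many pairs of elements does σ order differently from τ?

14

Assign each item its position (1..6) in the first ordering, then rewrite the second ordering as that position sequence:
positions: 29→1, 3→2, 26→3, 15→4, 16→5, 22→6
second ordering as positions: [6, 5, 4, 2, 3, 1]
Discordant pairs = inversions in this position sequence.
6: 5, 4, 2, 3, 1 → 5
5: 4, 2, 3, 1 → 4
4: 2, 3, 1 → 3
2: 1 → 1
3: 1 → 1
1: 0
Total: 5 + 4 + 3 + 1 + 1 + 0 = 14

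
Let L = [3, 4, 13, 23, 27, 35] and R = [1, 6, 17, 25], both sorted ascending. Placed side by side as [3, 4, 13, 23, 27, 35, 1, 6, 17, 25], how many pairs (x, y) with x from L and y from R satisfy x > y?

15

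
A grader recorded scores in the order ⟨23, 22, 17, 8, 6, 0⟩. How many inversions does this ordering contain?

15

For each element, count later entries that are smaller:
23: 5
22: 4
17: 3
8: 2
6: 1
0: 0
Sum: 5 + 4 + 3 + 2 + 1 + 0 = 15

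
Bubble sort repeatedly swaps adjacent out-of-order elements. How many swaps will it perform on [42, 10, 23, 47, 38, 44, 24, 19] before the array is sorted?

The minimum number of adjacent swaps to sort an array equals its inversion count, since every such swap removes exactly one inversion.
Count inversions — for each element, later elements that are smaller:
42: 10, 23, 38, 24, 19 → 5
10: none → 0
23: 19 → 1
47: 38, 44, 24, 19 → 4
38: 24, 19 → 2
44: 24, 19 → 2
24: 19 → 1
19: none → 0
Total inversions: 5 + 0 + 1 + 4 + 2 + 2 + 1 + 0 = 15

15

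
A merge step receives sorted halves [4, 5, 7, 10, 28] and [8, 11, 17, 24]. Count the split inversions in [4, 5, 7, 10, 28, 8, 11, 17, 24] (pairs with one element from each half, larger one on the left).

5 cross-inversions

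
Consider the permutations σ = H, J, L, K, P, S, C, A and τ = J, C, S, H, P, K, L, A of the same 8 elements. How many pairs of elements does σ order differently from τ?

Assign each item its position (1..8) in the first ordering, then rewrite the second ordering as that position sequence:
positions: H→1, J→2, L→3, K→4, P→5, S→6, C→7, A→8
second ordering as positions: [2, 7, 6, 1, 5, 4, 3, 8]
Discordant pairs = inversions in this position sequence.
2: 1 → 1
7: 6, 1, 5, 4, 3 → 5
6: 1, 5, 4, 3 → 4
1: 0
5: 4, 3 → 2
4: 3 → 1
3: 0
8: 0
Total: 1 + 5 + 4 + 0 + 2 + 1 + 0 + 0 = 13

Discordant pairs: 13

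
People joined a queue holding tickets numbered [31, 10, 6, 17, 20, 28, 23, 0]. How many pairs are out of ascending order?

15

For each element, count later entries that are smaller:
31: 7
10: 2
6: 1
17: 1
20: 1
28: 2
23: 1
0: 0
Sum: 7 + 2 + 1 + 1 + 1 + 2 + 1 + 0 = 15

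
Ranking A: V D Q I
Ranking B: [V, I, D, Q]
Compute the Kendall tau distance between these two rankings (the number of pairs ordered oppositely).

Discordant pairs: 2

Assign each item its position (1..4) in the first ordering, then rewrite the second ordering as that position sequence:
positions: V→1, D→2, Q→3, I→4
second ordering as positions: [1, 4, 2, 3]
Discordant pairs = inversions in this position sequence.
1: 0
4: 2, 3 → 2
2: 0
3: 0
Total: 0 + 2 + 0 + 0 = 2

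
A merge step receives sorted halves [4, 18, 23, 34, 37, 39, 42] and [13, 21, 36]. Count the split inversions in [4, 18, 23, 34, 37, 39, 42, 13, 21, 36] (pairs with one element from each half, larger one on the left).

Count, for every r in R, how many entries of L exceed r:
r = 13: 18, 23, 34, 37, 39, 42 → 6
r = 21: 23, 34, 37, 39, 42 → 5
r = 36: 37, 39, 42 → 3
Cross-inversions: 6 + 5 + 3 = 14

14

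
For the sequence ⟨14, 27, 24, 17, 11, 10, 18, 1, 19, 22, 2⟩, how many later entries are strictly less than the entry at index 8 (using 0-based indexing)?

1 such element

The element at index 8 is 19.
Elements after it: 22, 2
Those smaller than 19: 2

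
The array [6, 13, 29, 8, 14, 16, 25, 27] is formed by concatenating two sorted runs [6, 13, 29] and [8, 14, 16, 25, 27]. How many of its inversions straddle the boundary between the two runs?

There are 6 split inversions.

Count, for every r in R, how many entries of L exceed r:
r = 8: 13, 29 → 2
r = 14: 29 → 1
r = 16: 29 → 1
r = 25: 29 → 1
r = 27: 29 → 1
Cross-inversions: 2 + 1 + 1 + 1 + 1 = 6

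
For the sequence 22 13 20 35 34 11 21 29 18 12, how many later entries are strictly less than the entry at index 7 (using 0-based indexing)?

The element at index 7 is 29.
Elements after it: 18, 12
Those smaller than 29: 18, 12

2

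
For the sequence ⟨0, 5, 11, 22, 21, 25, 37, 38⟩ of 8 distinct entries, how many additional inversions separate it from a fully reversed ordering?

Maximum inversions for 8 distinct elements is C(8, 2) = 8·7/2 = 28.
Current inversions — for each element, count later smaller elements:
0: 0
5: 0
11: 0
22: 1
21: 0
25: 0
37: 0
38: 0
Current total: 0 + 0 + 0 + 1 + 0 + 0 + 0 + 0 = 1
Shortfall: 28 − 1 = 27

27 inversions short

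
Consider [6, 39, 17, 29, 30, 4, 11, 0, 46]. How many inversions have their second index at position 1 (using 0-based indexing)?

0

The element at index 1 is 39.
Elements before it: 6
None of them are larger than 39.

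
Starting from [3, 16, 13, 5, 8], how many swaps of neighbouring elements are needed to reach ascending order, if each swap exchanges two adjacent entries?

Swaps: 5

Minimum adjacent swaps = number of inversions (each swap of adjacent out-of-order elements removes one inversion and no swap can remove more).
Count inversions — for each element, later elements that are smaller:
3: none → 0
16: 13, 5, 8 → 3
13: 5, 8 → 2
5: none → 0
8: none → 0
Total inversions: 0 + 3 + 2 + 0 + 0 = 5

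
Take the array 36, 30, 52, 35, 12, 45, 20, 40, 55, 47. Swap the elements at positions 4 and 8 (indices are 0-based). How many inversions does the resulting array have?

24 inversions

Positions 4 and 8 hold 12 and 55; after swapping, the array is [36, 30, 52, 35, 55, 45, 20, 40, 12, 47].
Element-by-element contributions:
36 → 30, 35, 20, 12 → 4
30 → 20, 12 → 2
52 → 35, 45, 20, 40, 12, 47 → 6
35 → 20, 12 → 2
55 → 45, 20, 40, 12, 47 → 5
45 → 20, 40, 12 → 3
20 → 12 → 1
40 → 12 → 1
12 → none → 0
47 → none → 0
Sum: 4 + 2 + 6 + 2 + 5 + 3 + 1 + 1 + 0 + 0 = 24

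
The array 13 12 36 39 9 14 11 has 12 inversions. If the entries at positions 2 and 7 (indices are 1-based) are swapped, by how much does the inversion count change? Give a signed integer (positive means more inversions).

-1

Positions 2 and 7 hold 12 and 11; after swapping, the array is [13, 11, 36, 39, 9, 14, 12].
Sweep left to right; for each value list the smaller values that follow it:
13: 3
11: 1
36: 3
39: 3
9: 0
14: 1
12: 0
Sum: 3 + 1 + 3 + 3 + 0 + 1 + 0 = 11
Change: 11 − 12 = -1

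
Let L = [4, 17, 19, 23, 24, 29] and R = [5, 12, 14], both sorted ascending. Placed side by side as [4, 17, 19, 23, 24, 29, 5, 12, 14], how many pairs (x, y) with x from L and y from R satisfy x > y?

15

Take each right-half value and tally the left-half values above it:
r = 5: 17, 19, 23, 24, 29 → 5
r = 12: 17, 19, 23, 24, 29 → 5
r = 14: 17, 19, 23, 24, 29 → 5
Cross-inversions: 5 + 5 + 5 = 15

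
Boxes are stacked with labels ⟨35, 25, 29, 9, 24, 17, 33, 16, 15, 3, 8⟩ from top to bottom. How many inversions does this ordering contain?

44 out-of-order pairs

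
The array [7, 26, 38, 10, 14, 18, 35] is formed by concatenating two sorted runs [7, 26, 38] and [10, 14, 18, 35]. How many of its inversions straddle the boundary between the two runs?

7

For each element r of the right run, count left-run elements greater than r:
r = 10: 26, 38 → 2
r = 14: 26, 38 → 2
r = 18: 26, 38 → 2
r = 35: 38 → 1
Cross-inversions: 2 + 2 + 2 + 1 = 7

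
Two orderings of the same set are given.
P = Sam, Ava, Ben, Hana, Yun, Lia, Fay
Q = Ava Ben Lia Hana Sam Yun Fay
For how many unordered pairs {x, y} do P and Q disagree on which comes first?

Assign each item its position (1..7) in the first ordering, then rewrite the second ordering as that position sequence:
positions: Sam→1, Ava→2, Ben→3, Hana→4, Yun→5, Lia→6, Fay→7
second ordering as positions: [2, 3, 6, 4, 1, 5, 7]
Discordant pairs = inversions in this position sequence.
2: 1 → 1
3: 1 → 1
6: 4, 1, 5 → 3
4: 1 → 1
1: 0
5: 0
7: 0
Total: 1 + 1 + 3 + 1 + 0 + 0 + 0 = 6

6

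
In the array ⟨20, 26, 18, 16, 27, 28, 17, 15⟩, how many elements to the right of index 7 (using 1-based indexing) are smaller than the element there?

1

The element at index 7 is 17.
Elements after it: 15
Those smaller than 17: 15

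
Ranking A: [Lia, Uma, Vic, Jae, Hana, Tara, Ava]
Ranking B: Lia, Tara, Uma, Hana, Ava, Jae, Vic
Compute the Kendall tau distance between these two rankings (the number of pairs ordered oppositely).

There are 9 discordant pairs.

Assign each item its position (1..7) in the first ordering, then rewrite the second ordering as that position sequence:
positions: Lia→1, Uma→2, Vic→3, Jae→4, Hana→5, Tara→6, Ava→7
second ordering as positions: [1, 6, 2, 5, 7, 4, 3]
Discordant pairs = inversions in this position sequence.
1: 0
6: 2, 5, 4, 3 → 4
2: 0
5: 4, 3 → 2
7: 4, 3 → 2
4: 3 → 1
3: 0
Total: 0 + 4 + 0 + 2 + 2 + 1 + 0 = 9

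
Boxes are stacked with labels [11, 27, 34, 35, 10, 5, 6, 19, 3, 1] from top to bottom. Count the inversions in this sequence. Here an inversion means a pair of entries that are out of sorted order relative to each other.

34

Sweep left to right; for each value list the smaller values that follow it:
11: 5
27: 6
34: 6
35: 6
10: 4
5: 2
6: 2
19: 2
3: 1
1: 0
Sum: 5 + 6 + 6 + 6 + 4 + 2 + 2 + 2 + 1 + 0 = 34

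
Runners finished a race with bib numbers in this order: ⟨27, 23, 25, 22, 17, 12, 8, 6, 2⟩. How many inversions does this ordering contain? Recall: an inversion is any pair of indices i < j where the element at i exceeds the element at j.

Element-by-element contributions:
27 → 23, 25, 22, 17, 12, 8, 6, 2 → 8
23 → 22, 17, 12, 8, 6, 2 → 6
25 → 22, 17, 12, 8, 6, 2 → 6
22 → 17, 12, 8, 6, 2 → 5
17 → 12, 8, 6, 2 → 4
12 → 8, 6, 2 → 3
8 → 6, 2 → 2
6 → 2 → 1
2 → none → 0
Sum: 8 + 6 + 6 + 5 + 4 + 3 + 2 + 1 + 0 = 35

There are 35 inversions.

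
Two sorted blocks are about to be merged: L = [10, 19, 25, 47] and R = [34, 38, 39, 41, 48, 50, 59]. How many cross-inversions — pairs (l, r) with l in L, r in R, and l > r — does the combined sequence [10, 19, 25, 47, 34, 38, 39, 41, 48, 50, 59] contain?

4 split inversions

Count, for every r in R, how many entries of L exceed r:
r = 34: 47 → 1
r = 38: 47 → 1
r = 39: 47 → 1
r = 41: 47 → 1
r = 48: none → 0
r = 50: none → 0
r = 59: none → 0
Cross-inversions: 1 + 1 + 1 + 1 + 0 + 0 + 0 = 4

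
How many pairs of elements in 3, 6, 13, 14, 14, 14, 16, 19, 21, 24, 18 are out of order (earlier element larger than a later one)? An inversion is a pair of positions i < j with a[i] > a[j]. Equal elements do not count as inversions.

There are 3 inversions.

Count, for each position, how many later elements it exceeds:
3: 0
6: 0
13: 0
14: 0
14: 0
14: 0
16: 0
19: 1
21: 1
24: 1
18: 0
Sum: 0 + 0 + 0 + 0 + 0 + 0 + 0 + 1 + 1 + 1 + 0 = 3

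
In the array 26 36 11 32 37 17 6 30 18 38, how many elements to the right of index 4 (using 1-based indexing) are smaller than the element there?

The element at index 4 is 32.
Elements after it: 37, 17, 6, 30, 18, 38
Those smaller than 32: 17, 6, 30, 18

4 such elements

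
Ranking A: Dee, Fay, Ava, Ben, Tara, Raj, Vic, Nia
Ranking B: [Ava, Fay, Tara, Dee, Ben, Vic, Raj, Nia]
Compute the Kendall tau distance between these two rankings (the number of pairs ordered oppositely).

Assign each item its position (1..8) in the first ordering, then rewrite the second ordering as that position sequence:
positions: Dee→1, Fay→2, Ava→3, Ben→4, Tara→5, Raj→6, Vic→7, Nia→8
second ordering as positions: [3, 2, 5, 1, 4, 7, 6, 8]
Discordant pairs = inversions in this position sequence.
3: 2, 1 → 2
2: 1 → 1
5: 1, 4 → 2
1: 0
4: 0
7: 6 → 1
6: 0
8: 0
Total: 2 + 1 + 2 + 0 + 0 + 1 + 0 + 0 = 6

6 discordant pairs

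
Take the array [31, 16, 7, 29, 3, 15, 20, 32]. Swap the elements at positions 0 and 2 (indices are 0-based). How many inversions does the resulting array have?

Positions 0 and 2 hold 31 and 7; after swapping, the array is [7, 16, 31, 29, 3, 15, 20, 32].
For each element, count later entries that are smaller:
7 → 3 → 1
16 → 3, 15 → 2
31 → 29, 3, 15, 20 → 4
29 → 3, 15, 20 → 3
3 → none → 0
15 → none → 0
20 → none → 0
32 → none → 0
Sum: 1 + 2 + 4 + 3 + 0 + 0 + 0 + 0 = 10

10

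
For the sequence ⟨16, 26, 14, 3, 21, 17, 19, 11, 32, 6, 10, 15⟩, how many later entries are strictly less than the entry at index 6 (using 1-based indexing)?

4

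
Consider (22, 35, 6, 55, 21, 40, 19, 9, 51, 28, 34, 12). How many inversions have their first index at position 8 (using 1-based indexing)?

0

The element at index 8 is 9.
Elements after it: 51, 28, 34, 12
None of them are smaller than 9.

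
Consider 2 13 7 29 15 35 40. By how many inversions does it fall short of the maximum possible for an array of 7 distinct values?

Maximum inversions for 7 distinct elements is C(7, 2) = 7·6/2 = 21.
Current inversions — for each element, count later smaller elements:
2: 0
13: 1
7: 0
29: 1
15: 0
35: 0
40: 0
Current total: 0 + 1 + 0 + 1 + 0 + 0 + 0 = 2
Shortfall: 21 − 2 = 19

19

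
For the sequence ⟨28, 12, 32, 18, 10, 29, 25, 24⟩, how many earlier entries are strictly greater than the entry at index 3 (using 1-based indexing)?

The element at index 3 is 32.
Elements before it: 28, 12
None of them are larger than 32.

0 such elements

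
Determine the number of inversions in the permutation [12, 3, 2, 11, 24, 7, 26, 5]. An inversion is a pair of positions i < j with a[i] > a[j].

12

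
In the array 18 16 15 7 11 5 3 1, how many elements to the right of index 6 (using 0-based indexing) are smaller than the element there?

1

The element at index 6 is 3.
Elements after it: 1
Those smaller than 3: 1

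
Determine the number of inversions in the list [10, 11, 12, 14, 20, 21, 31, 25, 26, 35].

Count, for each position, how many later elements it exceeds:
10: 0
11: 0
12: 0
14: 0
20: 0
21: 0
31: 2
25: 0
26: 0
35: 0
Sum: 0 + 0 + 0 + 0 + 0 + 0 + 2 + 0 + 0 + 0 = 2

Out-of-order pairs: 2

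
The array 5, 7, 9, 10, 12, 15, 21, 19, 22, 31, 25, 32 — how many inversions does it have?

2

Count, for each position, how many later elements it exceeds:
5: 0
7: 0
9: 0
10: 0
12: 0
15: 0
21: 1
19: 0
22: 0
31: 1
25: 0
32: 0
Sum: 0 + 0 + 0 + 0 + 0 + 0 + 1 + 0 + 0 + 1 + 0 + 0 = 2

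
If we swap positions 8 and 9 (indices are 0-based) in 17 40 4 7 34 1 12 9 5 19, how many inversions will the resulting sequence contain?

26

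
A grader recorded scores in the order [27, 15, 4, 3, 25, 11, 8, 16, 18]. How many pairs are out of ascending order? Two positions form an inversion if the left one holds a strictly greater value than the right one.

Count, for each position, how many later elements it exceeds:
27: 8
15: 4
4: 1
3: 0
25: 4
11: 1
8: 0
16: 0
18: 0
Sum: 8 + 4 + 1 + 0 + 4 + 1 + 0 + 0 + 0 = 18

18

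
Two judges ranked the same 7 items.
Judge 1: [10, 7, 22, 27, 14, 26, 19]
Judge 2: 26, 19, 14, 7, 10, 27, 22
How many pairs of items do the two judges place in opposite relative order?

There are 16 discordant pairs.

Assign each item its position (1..7) in the first ordering, then rewrite the second ordering as that position sequence:
positions: 10→1, 7→2, 22→3, 27→4, 14→5, 26→6, 19→7
second ordering as positions: [6, 7, 5, 2, 1, 4, 3]
Discordant pairs = inversions in this position sequence.
6: 5, 2, 1, 4, 3 → 5
7: 5, 2, 1, 4, 3 → 5
5: 2, 1, 4, 3 → 4
2: 1 → 1
1: 0
4: 3 → 1
3: 0
Total: 5 + 5 + 4 + 1 + 0 + 1 + 0 = 16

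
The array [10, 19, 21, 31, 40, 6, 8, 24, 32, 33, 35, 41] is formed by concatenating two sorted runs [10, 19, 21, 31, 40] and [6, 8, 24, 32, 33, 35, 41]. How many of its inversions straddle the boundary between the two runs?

For each element r of the right run, count left-run elements greater than r:
r = 6: 10, 19, 21, 31, 40 → 5
r = 8: 10, 19, 21, 31, 40 → 5
r = 24: 31, 40 → 2
r = 32: 40 → 1
r = 33: 40 → 1
r = 35: 40 → 1
r = 41: none → 0
Cross-inversions: 5 + 5 + 2 + 1 + 1 + 1 + 0 = 15

There are 15 split inversions.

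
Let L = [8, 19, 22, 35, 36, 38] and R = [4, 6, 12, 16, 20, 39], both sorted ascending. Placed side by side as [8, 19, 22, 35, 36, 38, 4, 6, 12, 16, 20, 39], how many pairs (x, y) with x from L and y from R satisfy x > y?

Take each right-half value and tally the left-half values above it:
r = 4: 8, 19, 22, 35, 36, 38 → 6
r = 6: 8, 19, 22, 35, 36, 38 → 6
r = 12: 19, 22, 35, 36, 38 → 5
r = 16: 19, 22, 35, 36, 38 → 5
r = 20: 22, 35, 36, 38 → 4
r = 39: none → 0
Cross-inversions: 6 + 6 + 5 + 5 + 4 + 0 = 26

Split inversions: 26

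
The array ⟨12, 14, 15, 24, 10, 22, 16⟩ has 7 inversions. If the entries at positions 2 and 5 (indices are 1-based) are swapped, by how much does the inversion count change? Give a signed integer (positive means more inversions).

-1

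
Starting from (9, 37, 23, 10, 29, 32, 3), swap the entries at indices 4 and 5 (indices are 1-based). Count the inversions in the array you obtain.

Positions 4 and 5 hold 10 and 29; after swapping, the array is [9, 37, 23, 29, 10, 32, 3].
For each element, count later entries that are smaller:
9: 1
37: 5
23: 2
29: 2
10: 1
32: 1
3: 0
Sum: 1 + 5 + 2 + 2 + 1 + 1 + 0 = 12

12 inversions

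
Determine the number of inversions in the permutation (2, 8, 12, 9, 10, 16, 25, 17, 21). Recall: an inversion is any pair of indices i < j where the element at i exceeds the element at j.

4 inversions

For each element, count later entries that are smaller:
2: 0
8: 0
12: 2
9: 0
10: 0
16: 0
25: 2
17: 0
21: 0
Sum: 0 + 0 + 2 + 0 + 0 + 0 + 2 + 0 + 0 = 4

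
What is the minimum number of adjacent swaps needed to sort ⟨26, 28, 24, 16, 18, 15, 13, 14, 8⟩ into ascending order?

33

Each adjacent swap fixes exactly one inversion, so the minimum swap count equals the number of inversions.
Count inversions — for each element, later elements that are smaller:
26: 24, 16, 18, 15, 13, 14, 8 → 7
28: 24, 16, 18, 15, 13, 14, 8 → 7
24: 16, 18, 15, 13, 14, 8 → 6
16: 15, 13, 14, 8 → 4
18: 15, 13, 14, 8 → 4
15: 13, 14, 8 → 3
13: 8 → 1
14: 8 → 1
8: none → 0
Total inversions: 7 + 7 + 6 + 4 + 4 + 3 + 1 + 1 + 0 = 33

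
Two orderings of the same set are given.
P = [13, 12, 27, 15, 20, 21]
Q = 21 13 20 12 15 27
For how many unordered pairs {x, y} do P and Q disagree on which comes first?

Assign each item its position (1..6) in the first ordering, then rewrite the second ordering as that position sequence:
positions: 13→1, 12→2, 27→3, 15→4, 20→5, 21→6
second ordering as positions: [6, 1, 5, 2, 4, 3]
Discordant pairs = inversions in this position sequence.
6: 1, 5, 2, 4, 3 → 5
1: 0
5: 2, 4, 3 → 3
2: 0
4: 3 → 1
3: 0
Total: 5 + 0 + 3 + 0 + 1 + 0 = 9

9 disagreeing pairs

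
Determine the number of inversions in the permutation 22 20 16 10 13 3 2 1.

For each element, count later entries that are smaller:
22 → 20, 16, 10, 13, 3, 2, 1 → 7
20 → 16, 10, 13, 3, 2, 1 → 6
16 → 10, 13, 3, 2, 1 → 5
10 → 3, 2, 1 → 3
13 → 3, 2, 1 → 3
3 → 2, 1 → 2
2 → 1 → 1
1 → none → 0
Sum: 7 + 6 + 5 + 3 + 3 + 2 + 1 + 0 = 27

27 inversions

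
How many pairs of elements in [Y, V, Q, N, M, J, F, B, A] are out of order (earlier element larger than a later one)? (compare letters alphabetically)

For each element, count later entries that are smaller:
Y: 8
V: 7
Q: 6
N: 5
M: 4
J: 3
F: 2
B: 1
A: 0
Sum: 8 + 7 + 6 + 5 + 4 + 3 + 2 + 1 + 0 = 36

There are 36 out-of-order pairs.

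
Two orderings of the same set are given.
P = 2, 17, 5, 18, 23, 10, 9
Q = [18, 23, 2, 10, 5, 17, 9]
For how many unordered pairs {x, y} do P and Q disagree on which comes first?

9

Assign each item its position (1..7) in the first ordering, then rewrite the second ordering as that position sequence:
positions: 2→1, 17→2, 5→3, 18→4, 23→5, 10→6, 9→7
second ordering as positions: [4, 5, 1, 6, 3, 2, 7]
Discordant pairs = inversions in this position sequence.
4: 1, 3, 2 → 3
5: 1, 3, 2 → 3
1: 0
6: 3, 2 → 2
3: 2 → 1
2: 0
7: 0
Total: 3 + 3 + 0 + 2 + 1 + 0 + 0 = 9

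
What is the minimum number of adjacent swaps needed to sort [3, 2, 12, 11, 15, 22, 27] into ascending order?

2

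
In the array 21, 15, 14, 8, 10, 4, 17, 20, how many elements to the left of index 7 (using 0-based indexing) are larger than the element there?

1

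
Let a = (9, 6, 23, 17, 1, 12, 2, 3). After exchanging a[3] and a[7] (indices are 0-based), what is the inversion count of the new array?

Positions 3 and 7 hold 17 and 3; after swapping, the array is [9, 6, 23, 3, 1, 12, 2, 17].
For each element, count later entries that are smaller:
9 → 6, 3, 1, 2 → 4
6 → 3, 1, 2 → 3
23 → 3, 1, 12, 2, 17 → 5
3 → 1, 2 → 2
1 → none → 0
12 → 2 → 1
2 → none → 0
17 → none → 0
Sum: 4 + 3 + 5 + 2 + 0 + 1 + 0 + 0 = 15

15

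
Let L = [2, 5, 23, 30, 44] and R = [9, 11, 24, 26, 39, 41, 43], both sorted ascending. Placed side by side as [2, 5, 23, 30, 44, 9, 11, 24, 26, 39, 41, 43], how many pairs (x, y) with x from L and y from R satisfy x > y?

13 split inversions

Take each right-half value and tally the left-half values above it:
r = 9: 23, 30, 44 → 3
r = 11: 23, 30, 44 → 3
r = 24: 30, 44 → 2
r = 26: 30, 44 → 2
r = 39: 44 → 1
r = 41: 44 → 1
r = 43: 44 → 1
Cross-inversions: 3 + 3 + 2 + 2 + 1 + 1 + 1 = 13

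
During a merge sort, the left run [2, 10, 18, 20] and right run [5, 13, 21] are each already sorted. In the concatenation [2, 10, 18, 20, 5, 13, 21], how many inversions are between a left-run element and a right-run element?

5

For each element r of the right run, count left-run elements greater than r:
r = 5: 10, 18, 20 → 3
r = 13: 18, 20 → 2
r = 21: none → 0
Cross-inversions: 3 + 2 + 0 = 5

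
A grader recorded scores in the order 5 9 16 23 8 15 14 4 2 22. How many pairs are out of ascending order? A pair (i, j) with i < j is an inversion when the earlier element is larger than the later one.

Count, for each position, how many later elements it exceeds:
5 → 4, 2 → 2
9 → 8, 4, 2 → 3
16 → 8, 15, 14, 4, 2 → 5
23 → 8, 15, 14, 4, 2, 22 → 6
8 → 4, 2 → 2
15 → 14, 4, 2 → 3
14 → 4, 2 → 2
4 → 2 → 1
2 → none → 0
22 → none → 0
Sum: 2 + 3 + 5 + 6 + 2 + 3 + 2 + 1 + 0 + 0 = 24

24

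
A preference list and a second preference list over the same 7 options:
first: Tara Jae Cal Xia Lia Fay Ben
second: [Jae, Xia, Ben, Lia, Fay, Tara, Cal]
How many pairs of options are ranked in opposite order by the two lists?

11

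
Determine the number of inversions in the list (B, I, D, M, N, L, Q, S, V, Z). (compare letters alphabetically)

Out-of-order pairs: 3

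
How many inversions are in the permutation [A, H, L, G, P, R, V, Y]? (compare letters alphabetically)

2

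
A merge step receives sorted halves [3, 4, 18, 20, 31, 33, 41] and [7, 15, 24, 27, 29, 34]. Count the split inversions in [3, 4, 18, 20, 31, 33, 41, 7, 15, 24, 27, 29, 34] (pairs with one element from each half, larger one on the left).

For each element r of the right run, count left-run elements greater than r:
r = 7: 18, 20, 31, 33, 41 → 5
r = 15: 18, 20, 31, 33, 41 → 5
r = 24: 31, 33, 41 → 3
r = 27: 31, 33, 41 → 3
r = 29: 31, 33, 41 → 3
r = 34: 41 → 1
Cross-inversions: 5 + 5 + 3 + 3 + 3 + 1 = 20

20 cross-inversions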